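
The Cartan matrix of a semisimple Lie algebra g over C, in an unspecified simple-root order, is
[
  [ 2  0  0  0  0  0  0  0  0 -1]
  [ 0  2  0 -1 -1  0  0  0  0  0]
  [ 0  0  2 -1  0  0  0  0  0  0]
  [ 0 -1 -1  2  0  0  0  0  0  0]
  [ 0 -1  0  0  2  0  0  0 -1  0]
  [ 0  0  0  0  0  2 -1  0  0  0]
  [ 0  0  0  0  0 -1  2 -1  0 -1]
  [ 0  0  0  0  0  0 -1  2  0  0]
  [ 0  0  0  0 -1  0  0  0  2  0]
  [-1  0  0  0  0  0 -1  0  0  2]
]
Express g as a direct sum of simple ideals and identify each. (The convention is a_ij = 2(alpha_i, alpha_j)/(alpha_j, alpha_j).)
type A_5 + type D_5

The diagram associated to this matrix has two connected components: the simple roots {alpha_2, alpha_3, alpha_4, alpha_5, alpha_9} form a chain of 5 nodes with single edges (A_5), and {alpha_1, alpha_6, alpha_7, alpha_8, alpha_10} form a chain of 3 nodes with a fork of two nodes at one end (D_5). A semisimple Lie algebra decomposes uniquely as the direct sum of simple ideals, one per connected component of its Dynkin diagram, so g ≅ A_5 ⊕ D_5 (dimension 35 + 45 = 80).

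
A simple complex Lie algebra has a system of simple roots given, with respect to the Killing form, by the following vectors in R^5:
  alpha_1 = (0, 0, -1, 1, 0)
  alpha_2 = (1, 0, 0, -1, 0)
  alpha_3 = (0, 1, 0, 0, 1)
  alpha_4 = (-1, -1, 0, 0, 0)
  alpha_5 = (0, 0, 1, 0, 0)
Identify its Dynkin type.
type B_5

Compute the Cartan integers a_ij = 2(alpha_i, alpha_j)/(alpha_j, alpha_j); the resulting 5x5 Cartan matrix is
[[2, -1, 0, 0, -2], [-1, 2, 0, -1, 0], [0, 0, 2, -1, 0], [0, -1, -1, 2, 0], [-1, 0, 0, 0, 2]].
The roots have two lengths (squared-length ratio 2:1); the short ones are alpha_{5}. The associated Dynkin diagram is a chain of 5 nodes with a double edge at one end; the terminal node there is the unique short simple root (B_5), so the type is B_5 (the algebra so(11)).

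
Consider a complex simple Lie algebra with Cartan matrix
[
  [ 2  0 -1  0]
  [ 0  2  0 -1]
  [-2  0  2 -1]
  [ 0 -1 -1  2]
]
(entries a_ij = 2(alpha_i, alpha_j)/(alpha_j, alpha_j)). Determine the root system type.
The matrix has rank 4 with 2's on the diagonal. Reading the off-diagonal entries as Dynkin edges (a single edge where a_ij = a_ji = -1; a double or triple edge where a_ij * a_ji = 2 or 3), the diagram is a chain of 4 nodes with a double edge at one end; the terminal node there is the unique short simple root (B_4). One simple-root ordering that puts it in standard form is (alpha_2, alpha_4, alpha_3, alpha_1). So the algebra is type B_4, i.e. so(9).

B_4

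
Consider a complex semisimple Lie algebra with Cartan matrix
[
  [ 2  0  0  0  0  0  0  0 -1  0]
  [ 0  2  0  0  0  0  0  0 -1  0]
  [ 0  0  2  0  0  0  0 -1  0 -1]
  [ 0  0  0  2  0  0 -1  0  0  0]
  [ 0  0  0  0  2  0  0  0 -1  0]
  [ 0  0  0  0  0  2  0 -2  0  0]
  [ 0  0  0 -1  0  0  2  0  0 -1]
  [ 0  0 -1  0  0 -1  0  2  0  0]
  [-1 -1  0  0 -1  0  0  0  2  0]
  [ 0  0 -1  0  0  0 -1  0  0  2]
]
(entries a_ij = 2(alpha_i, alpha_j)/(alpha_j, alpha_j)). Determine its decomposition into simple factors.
C_6 ⊕ D_4

The diagram associated to this matrix has two connected components: the simple roots {alpha_3, alpha_4, alpha_6, alpha_7, alpha_8, alpha_10} form a chain of 6 nodes with a double edge at one end; the terminal node there is the unique long simple root (C_6), and {alpha_1, alpha_2, alpha_5, alpha_9} form a chain of 2 nodes with a fork of two nodes at one end (D_4). A semisimple Lie algebra decomposes uniquely as the direct sum of simple ideals, one per connected component of its Dynkin diagram, so g ≅ C_6 ⊕ D_4 (dimension 78 + 28 = 106).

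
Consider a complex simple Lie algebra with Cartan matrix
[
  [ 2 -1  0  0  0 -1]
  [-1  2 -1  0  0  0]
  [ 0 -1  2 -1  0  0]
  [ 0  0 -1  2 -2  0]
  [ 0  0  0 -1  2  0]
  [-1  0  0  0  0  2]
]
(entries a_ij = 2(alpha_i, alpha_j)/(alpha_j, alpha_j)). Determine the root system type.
B6

The matrix has rank 6 with 2's on the diagonal. Reading the off-diagonal entries as Dynkin edges (a single edge where a_ij = a_ji = -1; a double or triple edge where a_ij * a_ji = 2 or 3), the diagram is a chain of 6 nodes with a double edge at one end; the terminal node there is the unique short simple root (B_6). One simple-root ordering that puts it in standard form is (alpha_6, alpha_1, alpha_2, alpha_3, alpha_4, alpha_5). So the algebra is type B_6, i.e. so(13).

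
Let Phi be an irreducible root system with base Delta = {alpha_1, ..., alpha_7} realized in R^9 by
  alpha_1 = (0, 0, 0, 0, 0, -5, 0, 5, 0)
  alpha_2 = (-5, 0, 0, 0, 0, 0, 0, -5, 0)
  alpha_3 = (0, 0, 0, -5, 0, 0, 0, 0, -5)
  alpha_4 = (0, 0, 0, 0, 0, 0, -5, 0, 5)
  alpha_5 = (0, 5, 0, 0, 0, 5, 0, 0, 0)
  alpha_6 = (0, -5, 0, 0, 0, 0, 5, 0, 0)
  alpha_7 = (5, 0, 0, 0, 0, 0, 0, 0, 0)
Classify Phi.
B7

Compute the Cartan integers a_ij = 2(alpha_i, alpha_j)/(alpha_j, alpha_j); the resulting 7x7 Cartan matrix is
[[2, -1, 0, 0, -1, 0, 0], [-1, 2, 0, 0, 0, 0, -2], [0, 0, 2, -1, 0, 0, 0], [0, 0, -1, 2, 0, -1, 0], [-1, 0, 0, 0, 2, -1, 0], [0, 0, 0, -1, -1, 2, 0], [0, -1, 0, 0, 0, 0, 2]].
The roots have two lengths (squared-length ratio 2:1); the short ones are alpha_{7}. The associated Dynkin diagram is a chain of 7 nodes with a double edge at one end; the terminal node there is the unique short simple root (B_7), so the type is B_7 (the algebra so(15)).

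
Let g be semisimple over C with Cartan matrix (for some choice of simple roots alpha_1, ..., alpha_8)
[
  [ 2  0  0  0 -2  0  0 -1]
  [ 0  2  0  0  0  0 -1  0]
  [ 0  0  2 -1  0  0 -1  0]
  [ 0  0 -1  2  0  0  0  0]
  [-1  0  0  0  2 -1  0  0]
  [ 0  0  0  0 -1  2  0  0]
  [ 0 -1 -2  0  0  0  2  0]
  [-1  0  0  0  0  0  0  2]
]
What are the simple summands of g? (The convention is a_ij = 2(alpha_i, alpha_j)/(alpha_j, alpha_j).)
The diagram associated to this matrix has two connected components: the simple roots {alpha_1, alpha_5, alpha_6, alpha_8} form a chain of 4 nodes with a double edge between the middle two (F_4), and {alpha_2, alpha_3, alpha_4, alpha_7} form a chain of 4 nodes with a double edge between the middle two (F_4). A semisimple Lie algebra decomposes uniquely as the direct sum of simple ideals, one per connected component of its Dynkin diagram, so g ≅ F_4 ⊕ F_4 (dimension 52 + 52 = 104).

F4 ⊕ F4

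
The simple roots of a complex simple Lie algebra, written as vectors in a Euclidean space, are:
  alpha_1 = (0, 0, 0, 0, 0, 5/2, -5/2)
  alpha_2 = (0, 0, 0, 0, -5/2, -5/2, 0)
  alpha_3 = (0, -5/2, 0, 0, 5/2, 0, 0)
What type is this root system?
Compute the Cartan integers a_ij = 2(alpha_i, alpha_j)/(alpha_j, alpha_j); the resulting 3x3 Cartan matrix is
[[2, -1, 0], [-1, 2, -1], [0, -1, 2]].
All simple roots have the same length, so the diagram is simply laced. The associated Dynkin diagram is a chain of 3 nodes with single edges (A_3), so the type is A_3 (the algebra sl(4)).

A_3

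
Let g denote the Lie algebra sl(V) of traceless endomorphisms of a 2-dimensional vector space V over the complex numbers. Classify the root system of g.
This is sl(2), which has dimension 2^2 - 1 = 3 and rank 2 - 1 = 1 (a Cartan subalgebra is the diagonal traceless matrices). In the classification of classical Lie algebras, the special linear algebra sl(n+1) has type A_n; here n = 1, so the Dynkin diagram is a chain of 1 nodes with single edges (A_1). Hence the type is A_1.

A_1 (sl(2))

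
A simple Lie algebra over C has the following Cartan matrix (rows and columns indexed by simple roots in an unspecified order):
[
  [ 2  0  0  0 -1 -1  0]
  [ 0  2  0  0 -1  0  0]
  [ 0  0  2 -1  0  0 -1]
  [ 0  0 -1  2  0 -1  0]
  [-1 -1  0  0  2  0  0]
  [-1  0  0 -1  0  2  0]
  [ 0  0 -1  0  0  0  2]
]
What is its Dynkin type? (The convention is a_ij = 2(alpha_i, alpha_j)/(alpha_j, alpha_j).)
The matrix has rank 7 with 2's on the diagonal. Reading the off-diagonal entries as Dynkin edges (a single edge where a_ij = a_ji = -1; a double or triple edge where a_ij * a_ji = 2 or 3), the diagram is a chain of 7 nodes with single edges (A_7). One simple-root ordering that puts it in standard form is (alpha_2, alpha_5, alpha_1, alpha_6, alpha_4, alpha_3, alpha_7). So the algebra is type A_7, i.e. sl(8).

type A_7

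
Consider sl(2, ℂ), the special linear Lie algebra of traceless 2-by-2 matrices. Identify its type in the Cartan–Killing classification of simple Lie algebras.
A1

This is sl(2), which has dimension 2^2 - 1 = 3 and rank 2 - 1 = 1 (a Cartan subalgebra is the diagonal traceless matrices). In the classification of classical Lie algebras, the special linear algebra sl(n+1) has type A_n; here n = 1, so the Dynkin diagram is a chain of 1 nodes with single edges (A_1). Hence the type is A_1.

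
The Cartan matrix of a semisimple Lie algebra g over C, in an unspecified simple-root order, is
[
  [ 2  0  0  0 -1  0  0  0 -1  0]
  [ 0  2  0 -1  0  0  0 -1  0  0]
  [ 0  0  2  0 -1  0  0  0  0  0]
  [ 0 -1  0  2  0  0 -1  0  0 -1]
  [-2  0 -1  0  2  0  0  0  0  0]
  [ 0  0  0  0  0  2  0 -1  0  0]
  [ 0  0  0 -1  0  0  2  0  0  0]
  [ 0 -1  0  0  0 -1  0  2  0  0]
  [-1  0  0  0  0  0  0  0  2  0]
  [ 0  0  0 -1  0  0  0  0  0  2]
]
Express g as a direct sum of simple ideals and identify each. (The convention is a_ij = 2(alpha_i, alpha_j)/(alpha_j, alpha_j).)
D_6 (so(12)) + F_4

The diagram associated to this matrix has two connected components: the simple roots {alpha_2, alpha_4, alpha_6, alpha_7, alpha_8, alpha_10} form a chain of 4 nodes with a fork of two nodes at one end (D_6), and {alpha_1, alpha_3, alpha_5, alpha_9} form a chain of 4 nodes with a double edge between the middle two (F_4). A semisimple Lie algebra decomposes uniquely as the direct sum of simple ideals, one per connected component of its Dynkin diagram, so g ≅ D_6 ⊕ F_4 (dimension 66 + 52 = 118).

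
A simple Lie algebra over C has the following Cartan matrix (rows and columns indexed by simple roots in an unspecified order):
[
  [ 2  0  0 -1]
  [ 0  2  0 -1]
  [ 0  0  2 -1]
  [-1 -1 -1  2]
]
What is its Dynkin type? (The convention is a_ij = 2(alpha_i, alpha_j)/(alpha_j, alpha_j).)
The matrix has rank 4 with 2's on the diagonal. Reading the off-diagonal entries as Dynkin edges (a single edge where a_ij = a_ji = -1; a double or triple edge where a_ij * a_ji = 2 or 3), the diagram is a chain of 2 nodes with a fork of two nodes at one end (D_4). One simple-root ordering that puts it in standard form is (alpha_2, alpha_4, alpha_1, alpha_3). So the algebra is type D_4, i.e. so(8).

type D_4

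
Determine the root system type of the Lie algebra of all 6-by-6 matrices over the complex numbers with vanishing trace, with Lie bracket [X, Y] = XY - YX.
This is sl(6), which has dimension 6^2 - 1 = 35 and rank 6 - 1 = 5 (a Cartan subalgebra is the diagonal traceless matrices). In the classification of classical Lie algebras, the special linear algebra sl(n+1) has type A_n; here n = 5, so the Dynkin diagram is a chain of 5 nodes with single edges (A_5). Hence the type is A_5.

A_5 (sl(6))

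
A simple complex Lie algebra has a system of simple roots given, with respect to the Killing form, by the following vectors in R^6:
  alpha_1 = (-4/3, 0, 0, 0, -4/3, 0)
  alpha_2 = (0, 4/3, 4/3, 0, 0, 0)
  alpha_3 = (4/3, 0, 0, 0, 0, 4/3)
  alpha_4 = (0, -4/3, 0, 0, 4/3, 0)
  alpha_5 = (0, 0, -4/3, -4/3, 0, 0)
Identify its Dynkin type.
Compute the Cartan integers a_ij = 2(alpha_i, alpha_j)/(alpha_j, alpha_j); the resulting 5x5 Cartan matrix is
[[2, 0, -1, -1, 0], [0, 2, 0, -1, -1], [-1, 0, 2, 0, 0], [-1, -1, 0, 2, 0], [0, -1, 0, 0, 2]].
All simple roots have the same length, so the diagram is simply laced. The associated Dynkin diagram is a chain of 5 nodes with single edges (A_5), so the type is A_5 (the algebra sl(6)).

A5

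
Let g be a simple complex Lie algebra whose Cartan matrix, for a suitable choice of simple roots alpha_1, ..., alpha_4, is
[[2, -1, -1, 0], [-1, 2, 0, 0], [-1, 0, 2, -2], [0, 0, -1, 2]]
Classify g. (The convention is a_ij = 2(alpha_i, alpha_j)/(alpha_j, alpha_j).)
B_4

The matrix has rank 4 with 2's on the diagonal. Reading the off-diagonal entries as Dynkin edges (a single edge where a_ij = a_ji = -1; a double or triple edge where a_ij * a_ji = 2 or 3), the diagram is a chain of 4 nodes with a double edge at one end; the terminal node there is the unique short simple root (B_4). One simple-root ordering that puts it in standard form is (alpha_2, alpha_1, alpha_3, alpha_4). So the algebra is type B_4, i.e. so(9).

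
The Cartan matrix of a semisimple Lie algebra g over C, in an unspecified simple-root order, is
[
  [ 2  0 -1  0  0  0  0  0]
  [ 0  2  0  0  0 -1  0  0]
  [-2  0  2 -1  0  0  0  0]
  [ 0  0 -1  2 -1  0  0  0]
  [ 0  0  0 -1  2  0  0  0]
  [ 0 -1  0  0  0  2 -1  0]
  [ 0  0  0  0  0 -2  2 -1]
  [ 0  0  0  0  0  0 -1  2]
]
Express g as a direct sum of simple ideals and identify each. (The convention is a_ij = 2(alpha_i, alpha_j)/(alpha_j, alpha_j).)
The diagram associated to this matrix has two connected components: the simple roots {alpha_1, alpha_3, alpha_4, alpha_5} form a chain of 4 nodes with a double edge at one end; the terminal node there is the unique short simple root (B_4), and {alpha_2, alpha_6, alpha_7, alpha_8} form a chain of 4 nodes with a double edge between the middle two (F_4). A semisimple Lie algebra decomposes uniquely as the direct sum of simple ideals, one per connected component of its Dynkin diagram, so g ≅ B_4 ⊕ F_4 (dimension 36 + 52 = 88).

B_4 ⊕ F_4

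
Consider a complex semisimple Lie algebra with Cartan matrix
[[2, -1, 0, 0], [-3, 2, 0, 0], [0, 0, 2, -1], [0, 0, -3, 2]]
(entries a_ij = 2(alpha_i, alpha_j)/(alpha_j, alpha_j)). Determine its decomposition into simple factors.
type G_2 + type G_2

The diagram associated to this matrix has two connected components: the simple roots {alpha_3, alpha_4} form two nodes joined by a triple edge (G_2), and {alpha_1, alpha_2} form two nodes joined by a triple edge (G_2). A semisimple Lie algebra decomposes uniquely as the direct sum of simple ideals, one per connected component of its Dynkin diagram, so g ≅ G_2 ⊕ G_2 (dimension 14 + 14 = 28).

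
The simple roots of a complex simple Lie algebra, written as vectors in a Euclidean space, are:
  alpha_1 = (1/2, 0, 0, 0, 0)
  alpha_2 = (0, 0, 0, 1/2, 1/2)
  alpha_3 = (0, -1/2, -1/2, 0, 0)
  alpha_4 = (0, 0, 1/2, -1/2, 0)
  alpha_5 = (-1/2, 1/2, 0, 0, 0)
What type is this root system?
Compute the Cartan integers a_ij = 2(alpha_i, alpha_j)/(alpha_j, alpha_j); the resulting 5x5 Cartan matrix is
[[2, 0, 0, 0, -1], [0, 2, 0, -1, 0], [0, 0, 2, -1, -1], [0, -1, -1, 2, 0], [-2, 0, -1, 0, 2]].
The roots have two lengths (squared-length ratio 2:1); the short ones are alpha_{1}. The associated Dynkin diagram is a chain of 5 nodes with a double edge at one end; the terminal node there is the unique short simple root (B_5), so the type is B_5 (the algebra so(11)).

type B_5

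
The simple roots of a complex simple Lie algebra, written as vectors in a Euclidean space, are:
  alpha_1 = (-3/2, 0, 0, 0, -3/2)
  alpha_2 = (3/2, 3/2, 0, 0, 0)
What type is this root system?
A_2 (sl(3))

Compute the Cartan integers a_ij = 2(alpha_i, alpha_j)/(alpha_j, alpha_j); the resulting 2x2 Cartan matrix is
[[2, -1], [-1, 2]].
All simple roots have the same length, so the diagram is simply laced. The associated Dynkin diagram is a chain of 2 nodes with single edges (A_2), so the type is A_2 (the algebra sl(3)).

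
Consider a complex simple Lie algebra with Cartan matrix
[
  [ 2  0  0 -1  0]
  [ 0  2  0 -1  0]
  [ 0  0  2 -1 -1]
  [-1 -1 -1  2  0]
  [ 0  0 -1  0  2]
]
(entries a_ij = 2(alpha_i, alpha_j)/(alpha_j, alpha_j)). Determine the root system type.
D_5

The matrix has rank 5 with 2's on the diagonal. Reading the off-diagonal entries as Dynkin edges (a single edge where a_ij = a_ji = -1; a double or triple edge where a_ij * a_ji = 2 or 3), the diagram is a chain of 3 nodes with a fork of two nodes at one end (D_5). One simple-root ordering that puts it in standard form is (alpha_5, alpha_3, alpha_4, alpha_1, alpha_2). So the algebra is type D_5, i.e. so(10).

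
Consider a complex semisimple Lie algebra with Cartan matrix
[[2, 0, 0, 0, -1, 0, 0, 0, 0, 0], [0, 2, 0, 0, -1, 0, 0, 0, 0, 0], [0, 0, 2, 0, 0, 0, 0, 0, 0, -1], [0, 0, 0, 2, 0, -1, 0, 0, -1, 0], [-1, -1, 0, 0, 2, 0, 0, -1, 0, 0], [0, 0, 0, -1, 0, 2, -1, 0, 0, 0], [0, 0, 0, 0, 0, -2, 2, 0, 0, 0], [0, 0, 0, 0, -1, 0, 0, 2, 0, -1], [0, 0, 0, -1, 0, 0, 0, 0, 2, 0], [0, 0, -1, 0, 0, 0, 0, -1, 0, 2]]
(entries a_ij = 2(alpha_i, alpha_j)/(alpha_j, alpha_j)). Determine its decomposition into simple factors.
type C_4 + type D_6

The diagram associated to this matrix has two connected components: the simple roots {alpha_4, alpha_6, alpha_7, alpha_9} form a chain of 4 nodes with a double edge at one end; the terminal node there is the unique long simple root (C_4), and {alpha_1, alpha_2, alpha_3, alpha_5, alpha_8, alpha_10} form a chain of 4 nodes with a fork of two nodes at one end (D_6). A semisimple Lie algebra decomposes uniquely as the direct sum of simple ideals, one per connected component of its Dynkin diagram, so g ≅ C_4 ⊕ D_6 (dimension 36 + 66 = 102).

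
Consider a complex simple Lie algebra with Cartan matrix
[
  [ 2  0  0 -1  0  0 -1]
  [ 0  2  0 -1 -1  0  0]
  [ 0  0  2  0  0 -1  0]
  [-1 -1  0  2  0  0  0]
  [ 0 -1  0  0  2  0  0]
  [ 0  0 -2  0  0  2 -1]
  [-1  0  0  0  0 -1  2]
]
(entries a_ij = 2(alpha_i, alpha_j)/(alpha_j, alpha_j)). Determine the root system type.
The matrix has rank 7 with 2's on the diagonal. Reading the off-diagonal entries as Dynkin edges (a single edge where a_ij = a_ji = -1; a double or triple edge where a_ij * a_ji = 2 or 3), the diagram is a chain of 7 nodes with a double edge at one end; the terminal node there is the unique short simple root (B_7). One simple-root ordering that puts it in standard form is (alpha_5, alpha_2, alpha_4, alpha_1, alpha_7, alpha_6, alpha_3). So the algebra is type B_7, i.e. so(15).

B7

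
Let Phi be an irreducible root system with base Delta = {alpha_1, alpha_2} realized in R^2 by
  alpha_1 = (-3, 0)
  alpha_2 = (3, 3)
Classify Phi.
B_2

Compute the Cartan integers a_ij = 2(alpha_i, alpha_j)/(alpha_j, alpha_j); the resulting 2x2 Cartan matrix is
[[2, -1], [-2, 2]].
The roots have two lengths (squared-length ratio 2:1); the short ones are alpha_{1}. The associated Dynkin diagram is a chain of 2 nodes with a double edge at one end; the terminal node there is the unique short simple root (B_2), so the type is B_2 (the algebra so(5)).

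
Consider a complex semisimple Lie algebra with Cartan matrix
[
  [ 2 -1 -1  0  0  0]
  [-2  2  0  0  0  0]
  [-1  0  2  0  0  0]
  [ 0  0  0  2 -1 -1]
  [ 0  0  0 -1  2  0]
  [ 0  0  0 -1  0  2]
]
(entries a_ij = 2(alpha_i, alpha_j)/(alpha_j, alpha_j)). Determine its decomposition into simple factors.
The diagram associated to this matrix has two connected components: the simple roots {alpha_4, alpha_5, alpha_6} form a chain of 3 nodes with single edges (A_3), and {alpha_1, alpha_2, alpha_3} form a chain of 3 nodes with a double edge at one end; the terminal node there is the unique long simple root (C_3). A semisimple Lie algebra decomposes uniquely as the direct sum of simple ideals, one per connected component of its Dynkin diagram, so g ≅ A_3 ⊕ C_3 (dimension 15 + 21 = 36).

A_3 + C_3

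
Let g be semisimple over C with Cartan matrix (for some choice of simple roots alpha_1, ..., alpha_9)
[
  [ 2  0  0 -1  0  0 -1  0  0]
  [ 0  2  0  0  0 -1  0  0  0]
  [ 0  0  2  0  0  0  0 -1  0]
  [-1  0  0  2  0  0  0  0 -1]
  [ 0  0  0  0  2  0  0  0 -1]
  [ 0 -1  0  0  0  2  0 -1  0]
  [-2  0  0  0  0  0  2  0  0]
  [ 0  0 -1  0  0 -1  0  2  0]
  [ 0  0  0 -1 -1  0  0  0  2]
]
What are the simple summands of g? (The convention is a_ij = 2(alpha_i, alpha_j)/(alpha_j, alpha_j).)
A4 + C5

The diagram associated to this matrix has two connected components: the simple roots {alpha_2, alpha_3, alpha_6, alpha_8} form a chain of 4 nodes with single edges (A_4), and {alpha_1, alpha_4, alpha_5, alpha_7, alpha_9} form a chain of 5 nodes with a double edge at one end; the terminal node there is the unique long simple root (C_5). A semisimple Lie algebra decomposes uniquely as the direct sum of simple ideals, one per connected component of its Dynkin diagram, so g ≅ A_4 ⊕ C_5 (dimension 24 + 55 = 79).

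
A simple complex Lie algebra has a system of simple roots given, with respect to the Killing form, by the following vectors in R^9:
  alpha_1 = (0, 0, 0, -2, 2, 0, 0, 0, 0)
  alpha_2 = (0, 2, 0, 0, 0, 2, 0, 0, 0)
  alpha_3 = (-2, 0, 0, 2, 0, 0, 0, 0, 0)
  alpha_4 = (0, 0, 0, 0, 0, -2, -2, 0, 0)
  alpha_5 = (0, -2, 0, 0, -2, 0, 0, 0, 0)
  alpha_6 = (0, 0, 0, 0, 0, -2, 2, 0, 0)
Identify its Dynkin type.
Compute the Cartan integers a_ij = 2(alpha_i, alpha_j)/(alpha_j, alpha_j); the resulting 6x6 Cartan matrix is
[[2, 0, -1, 0, -1, 0], [0, 2, 0, -1, -1, -1], [-1, 0, 2, 0, 0, 0], [0, -1, 0, 2, 0, 0], [-1, -1, 0, 0, 2, 0], [0, -1, 0, 0, 0, 2]].
All simple roots have the same length, so the diagram is simply laced. The associated Dynkin diagram is a chain of 4 nodes with a fork of two nodes at one end (D_6), so the type is D_6 (the algebra so(12)).

D_6 (so(12))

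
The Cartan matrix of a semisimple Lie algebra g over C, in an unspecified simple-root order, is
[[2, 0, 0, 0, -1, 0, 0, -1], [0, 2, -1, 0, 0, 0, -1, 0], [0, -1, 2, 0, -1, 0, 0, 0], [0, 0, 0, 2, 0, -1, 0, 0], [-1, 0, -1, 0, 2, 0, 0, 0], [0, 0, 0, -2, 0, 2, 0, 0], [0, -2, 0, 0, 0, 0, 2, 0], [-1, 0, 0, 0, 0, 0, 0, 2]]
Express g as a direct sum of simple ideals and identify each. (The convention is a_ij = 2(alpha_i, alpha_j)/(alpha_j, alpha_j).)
The diagram associated to this matrix has two connected components: the simple roots {alpha_4, alpha_6} form a chain of 2 nodes with a double edge at one end; the terminal node there is the unique short simple root (B_2), and {alpha_1, alpha_2, alpha_3, alpha_5, alpha_7, alpha_8} form a chain of 6 nodes with a double edge at one end; the terminal node there is the unique long simple root (C_6). A semisimple Lie algebra decomposes uniquely as the direct sum of simple ideals, one per connected component of its Dynkin diagram, so g ≅ B_2 ⊕ C_6 (dimension 10 + 78 = 88).

B_2 + C_6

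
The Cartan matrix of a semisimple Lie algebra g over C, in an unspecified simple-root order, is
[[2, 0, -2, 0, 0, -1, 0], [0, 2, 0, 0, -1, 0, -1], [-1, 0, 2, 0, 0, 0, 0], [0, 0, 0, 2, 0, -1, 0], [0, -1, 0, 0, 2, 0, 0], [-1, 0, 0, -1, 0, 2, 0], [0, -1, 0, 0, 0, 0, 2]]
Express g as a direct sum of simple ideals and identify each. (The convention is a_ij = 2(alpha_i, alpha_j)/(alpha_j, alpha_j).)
The diagram associated to this matrix has two connected components: the simple roots {alpha_2, alpha_5, alpha_7} form a chain of 3 nodes with single edges (A_3), and {alpha_1, alpha_3, alpha_4, alpha_6} form a chain of 4 nodes with a double edge at one end; the terminal node there is the unique short simple root (B_4). A semisimple Lie algebra decomposes uniquely as the direct sum of simple ideals, one per connected component of its Dynkin diagram, so g ≅ A_3 ⊕ B_4 (dimension 15 + 36 = 51).

A3 + B4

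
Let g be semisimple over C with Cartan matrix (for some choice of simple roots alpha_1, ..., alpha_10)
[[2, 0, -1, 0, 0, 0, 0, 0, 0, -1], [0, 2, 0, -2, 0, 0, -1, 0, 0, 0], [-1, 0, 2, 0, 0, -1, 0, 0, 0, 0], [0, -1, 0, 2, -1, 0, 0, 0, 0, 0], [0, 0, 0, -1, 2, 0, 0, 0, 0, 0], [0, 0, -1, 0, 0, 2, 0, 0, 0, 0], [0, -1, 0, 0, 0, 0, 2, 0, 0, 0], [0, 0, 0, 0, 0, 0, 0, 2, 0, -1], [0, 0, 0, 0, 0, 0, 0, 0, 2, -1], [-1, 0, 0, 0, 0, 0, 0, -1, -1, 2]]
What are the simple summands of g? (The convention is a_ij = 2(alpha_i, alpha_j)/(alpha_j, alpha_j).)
type D_6 ⊕ type F_4

The diagram associated to this matrix has two connected components: the simple roots {alpha_1, alpha_3, alpha_6, alpha_8, alpha_9, alpha_10} form a chain of 4 nodes with a fork of two nodes at one end (D_6), and {alpha_2, alpha_4, alpha_5, alpha_7} form a chain of 4 nodes with a double edge between the middle two (F_4). A semisimple Lie algebra decomposes uniquely as the direct sum of simple ideals, one per connected component of its Dynkin diagram, so g ≅ D_6 ⊕ F_4 (dimension 66 + 52 = 118).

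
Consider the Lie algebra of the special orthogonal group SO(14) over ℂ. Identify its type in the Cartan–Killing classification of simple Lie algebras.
This is so(14) with 14 even, which has dimension 14(14-1)/2 = 91 and rank 14/2 = 7. In the classification of classical Lie algebras, the orthogonal algebra so(2n) in an even number of variables has type D_n; here n = 7, so the Dynkin diagram is a chain of 5 nodes with a fork of two nodes at one end (D_7). Hence the type is D_7.

D_7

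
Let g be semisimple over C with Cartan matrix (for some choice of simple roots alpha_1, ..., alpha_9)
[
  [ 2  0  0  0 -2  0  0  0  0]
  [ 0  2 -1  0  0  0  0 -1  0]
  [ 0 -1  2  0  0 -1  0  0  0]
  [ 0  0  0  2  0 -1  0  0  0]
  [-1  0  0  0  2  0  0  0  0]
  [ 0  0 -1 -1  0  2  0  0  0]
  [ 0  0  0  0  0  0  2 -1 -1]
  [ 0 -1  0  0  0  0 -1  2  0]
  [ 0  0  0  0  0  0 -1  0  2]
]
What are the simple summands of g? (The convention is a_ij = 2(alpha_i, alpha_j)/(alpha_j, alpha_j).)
The diagram associated to this matrix has two connected components: the simple roots {alpha_2, alpha_3, alpha_4, alpha_6, alpha_7, alpha_8, alpha_9} form a chain of 7 nodes with single edges (A_7), and {alpha_1, alpha_5} form a chain of 2 nodes with a double edge at one end; the terminal node there is the unique short simple root (B_2). A semisimple Lie algebra decomposes uniquely as the direct sum of simple ideals, one per connected component of its Dynkin diagram, so g ≅ A_7 ⊕ B_2 (dimension 63 + 10 = 73).

A_7 (sl(8)) ⊕ B_2 (so(5))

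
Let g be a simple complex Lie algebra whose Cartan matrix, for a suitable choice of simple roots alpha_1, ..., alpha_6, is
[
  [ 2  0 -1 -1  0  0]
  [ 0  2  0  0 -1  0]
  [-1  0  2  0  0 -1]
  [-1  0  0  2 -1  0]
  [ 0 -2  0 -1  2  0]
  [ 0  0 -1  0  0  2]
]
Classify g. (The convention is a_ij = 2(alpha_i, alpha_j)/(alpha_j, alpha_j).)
The matrix has rank 6 with 2's on the diagonal. Reading the off-diagonal entries as Dynkin edges (a single edge where a_ij = a_ji = -1; a double or triple edge where a_ij * a_ji = 2 or 3), the diagram is a chain of 6 nodes with a double edge at one end; the terminal node there is the unique short simple root (B_6). One simple-root ordering that puts it in standard form is (alpha_6, alpha_3, alpha_1, alpha_4, alpha_5, alpha_2). So the algebra is type B_6, i.e. so(13).

type B_6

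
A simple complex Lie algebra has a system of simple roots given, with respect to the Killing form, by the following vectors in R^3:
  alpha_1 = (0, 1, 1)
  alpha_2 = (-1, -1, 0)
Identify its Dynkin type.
A2

Compute the Cartan integers a_ij = 2(alpha_i, alpha_j)/(alpha_j, alpha_j); the resulting 2x2 Cartan matrix is
[[2, -1], [-1, 2]].
All simple roots have the same length, so the diagram is simply laced. The associated Dynkin diagram is a chain of 2 nodes with single edges (A_2), so the type is A_2 (the algebra sl(3)).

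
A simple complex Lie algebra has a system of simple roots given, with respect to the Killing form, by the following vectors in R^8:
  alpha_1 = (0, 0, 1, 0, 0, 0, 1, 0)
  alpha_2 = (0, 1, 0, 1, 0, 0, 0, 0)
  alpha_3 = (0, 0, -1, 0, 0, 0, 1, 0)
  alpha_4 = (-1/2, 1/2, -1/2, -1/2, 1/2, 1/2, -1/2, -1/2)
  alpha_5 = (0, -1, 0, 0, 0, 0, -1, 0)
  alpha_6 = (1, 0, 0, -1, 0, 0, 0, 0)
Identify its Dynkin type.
Compute the Cartan integers a_ij = 2(alpha_i, alpha_j)/(alpha_j, alpha_j); the resulting 6x6 Cartan matrix is
[[2, 0, 0, -1, -1, 0], [0, 2, 0, 0, -1, -1], [0, 0, 2, 0, -1, 0], [-1, 0, 0, 2, 0, 0], [-1, -1, -1, 0, 2, 0], [0, -1, 0, 0, 0, 2]].
All simple roots have the same length, so the diagram is simply laced. The associated Dynkin diagram is a chain of 5 nodes with one extra node attached to the third node from one end (E_6), so the type is E_6.

type E_6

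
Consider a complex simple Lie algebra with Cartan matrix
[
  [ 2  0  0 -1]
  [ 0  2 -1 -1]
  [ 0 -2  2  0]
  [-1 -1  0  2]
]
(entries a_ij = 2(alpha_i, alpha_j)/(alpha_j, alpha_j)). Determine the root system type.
The matrix has rank 4 with 2's on the diagonal. Reading the off-diagonal entries as Dynkin edges (a single edge where a_ij = a_ji = -1; a double or triple edge where a_ij * a_ji = 2 or 3), the diagram is a chain of 4 nodes with a double edge at one end; the terminal node there is the unique long simple root (C_4). One simple-root ordering that puts it in standard form is (alpha_1, alpha_4, alpha_2, alpha_3). So the algebra is type C_4, i.e. sp(8).

C_4 (sp(8))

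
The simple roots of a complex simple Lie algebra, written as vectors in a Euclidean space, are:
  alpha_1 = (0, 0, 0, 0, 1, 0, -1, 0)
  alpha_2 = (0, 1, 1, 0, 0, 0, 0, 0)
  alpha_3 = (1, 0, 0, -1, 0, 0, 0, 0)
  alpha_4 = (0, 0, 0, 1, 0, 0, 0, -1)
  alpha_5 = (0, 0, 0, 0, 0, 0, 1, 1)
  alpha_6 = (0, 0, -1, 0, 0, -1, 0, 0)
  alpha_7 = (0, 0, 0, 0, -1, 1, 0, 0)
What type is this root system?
Compute the Cartan integers a_ij = 2(alpha_i, alpha_j)/(alpha_j, alpha_j); the resulting 7x7 Cartan matrix is
[[2, 0, 0, 0, -1, 0, -1], [0, 2, 0, 0, 0, -1, 0], [0, 0, 2, -1, 0, 0, 0], [0, 0, -1, 2, -1, 0, 0], [-1, 0, 0, -1, 2, 0, 0], [0, -1, 0, 0, 0, 2, -1], [-1, 0, 0, 0, 0, -1, 2]].
All simple roots have the same length, so the diagram is simply laced. The associated Dynkin diagram is a chain of 7 nodes with single edges (A_7), so the type is A_7 (the algebra sl(8)).

A_7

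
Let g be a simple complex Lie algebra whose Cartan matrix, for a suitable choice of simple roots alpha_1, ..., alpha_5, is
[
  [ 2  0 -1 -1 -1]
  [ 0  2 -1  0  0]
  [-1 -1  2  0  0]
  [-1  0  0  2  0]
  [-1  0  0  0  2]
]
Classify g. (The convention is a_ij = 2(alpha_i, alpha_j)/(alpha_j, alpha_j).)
The matrix has rank 5 with 2's on the diagonal. Reading the off-diagonal entries as Dynkin edges (a single edge where a_ij = a_ji = -1; a double or triple edge where a_ij * a_ji = 2 or 3), the diagram is a chain of 3 nodes with a fork of two nodes at one end (D_5). One simple-root ordering that puts it in standard form is (alpha_2, alpha_3, alpha_1, alpha_5, alpha_4). So the algebra is type D_5, i.e. so(10).

type D_5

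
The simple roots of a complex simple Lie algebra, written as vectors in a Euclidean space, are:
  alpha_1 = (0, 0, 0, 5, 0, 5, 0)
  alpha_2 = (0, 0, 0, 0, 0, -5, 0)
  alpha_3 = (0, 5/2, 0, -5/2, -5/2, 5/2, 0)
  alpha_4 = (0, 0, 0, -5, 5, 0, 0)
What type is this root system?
F_4

Compute the Cartan integers a_ij = 2(alpha_i, alpha_j)/(alpha_j, alpha_j); the resulting 4x4 Cartan matrix is
[[2, -2, 0, -1], [-1, 2, -1, 0], [0, -1, 2, 0], [-1, 0, 0, 2]].
The roots have two lengths (squared-length ratio 2:1); the short ones are alpha_{2,3}. The associated Dynkin diagram is a chain of 4 nodes with a double edge between the middle two (F_4), so the type is F_4.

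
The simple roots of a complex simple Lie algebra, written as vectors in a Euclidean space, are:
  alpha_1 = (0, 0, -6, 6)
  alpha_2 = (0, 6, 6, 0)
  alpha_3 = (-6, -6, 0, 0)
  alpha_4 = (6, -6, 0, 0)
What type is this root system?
D4

Compute the Cartan integers a_ij = 2(alpha_i, alpha_j)/(alpha_j, alpha_j); the resulting 4x4 Cartan matrix is
[[2, -1, 0, 0], [-1, 2, -1, -1], [0, -1, 2, 0], [0, -1, 0, 2]].
All simple roots have the same length, so the diagram is simply laced. The associated Dynkin diagram is a chain of 2 nodes with a fork of two nodes at one end (D_4), so the type is D_4 (the algebra so(8)).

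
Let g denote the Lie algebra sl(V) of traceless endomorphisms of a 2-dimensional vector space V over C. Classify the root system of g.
This is sl(2), which has dimension 2^2 - 1 = 3 and rank 2 - 1 = 1 (a Cartan subalgebra is the diagonal traceless matrices). In the classification of classical Lie algebras, the special linear algebra sl(n+1) has type A_n; here n = 1, so the Dynkin diagram is a chain of 1 nodes with single edges (A_1). Hence the type is A_1.

A_1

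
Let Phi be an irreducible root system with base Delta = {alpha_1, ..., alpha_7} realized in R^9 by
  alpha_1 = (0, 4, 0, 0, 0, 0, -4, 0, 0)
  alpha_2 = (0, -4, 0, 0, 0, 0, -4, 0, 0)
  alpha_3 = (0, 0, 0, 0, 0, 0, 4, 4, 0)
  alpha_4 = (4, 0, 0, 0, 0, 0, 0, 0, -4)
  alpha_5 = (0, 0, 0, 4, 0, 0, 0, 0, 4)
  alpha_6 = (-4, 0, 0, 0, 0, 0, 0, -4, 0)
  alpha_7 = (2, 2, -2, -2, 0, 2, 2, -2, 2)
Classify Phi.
E7

Compute the Cartan integers a_ij = 2(alpha_i, alpha_j)/(alpha_j, alpha_j); the resulting 7x7 Cartan matrix is
[[2, 0, -1, 0, 0, 0, 0], [0, 2, -1, 0, 0, 0, -1], [-1, -1, 2, 0, 0, -1, 0], [0, 0, 0, 2, -1, -1, 0], [0, 0, 0, -1, 2, 0, 0], [0, 0, -1, -1, 0, 2, 0], [0, -1, 0, 0, 0, 0, 2]].
All simple roots have the same length, so the diagram is simply laced. The associated Dynkin diagram is a chain of 6 nodes with one extra node attached to the third node from one end (E_7), so the type is E_7.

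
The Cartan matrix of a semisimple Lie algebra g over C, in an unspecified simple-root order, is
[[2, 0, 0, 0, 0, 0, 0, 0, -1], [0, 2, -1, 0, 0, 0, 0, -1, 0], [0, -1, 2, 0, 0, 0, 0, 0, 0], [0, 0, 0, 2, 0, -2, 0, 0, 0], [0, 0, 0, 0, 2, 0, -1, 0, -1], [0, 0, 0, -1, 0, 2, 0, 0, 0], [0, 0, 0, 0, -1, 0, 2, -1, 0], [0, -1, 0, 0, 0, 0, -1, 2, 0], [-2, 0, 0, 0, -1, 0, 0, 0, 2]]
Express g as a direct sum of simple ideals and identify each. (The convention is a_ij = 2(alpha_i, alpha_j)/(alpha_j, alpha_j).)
The diagram associated to this matrix has two connected components: the simple roots {alpha_4, alpha_6} form a chain of 2 nodes with a double edge at one end; the terminal node there is the unique short simple root (B_2), and {alpha_1, alpha_2, alpha_3, alpha_5, alpha_7, alpha_8, alpha_9} form a chain of 7 nodes with a double edge at one end; the terminal node there is the unique short simple root (B_7). A semisimple Lie algebra decomposes uniquely as the direct sum of simple ideals, one per connected component of its Dynkin diagram, so g ≅ B_2 ⊕ B_7 (dimension 10 + 105 = 115).

B_2 (so(5)) + B_7 (so(15))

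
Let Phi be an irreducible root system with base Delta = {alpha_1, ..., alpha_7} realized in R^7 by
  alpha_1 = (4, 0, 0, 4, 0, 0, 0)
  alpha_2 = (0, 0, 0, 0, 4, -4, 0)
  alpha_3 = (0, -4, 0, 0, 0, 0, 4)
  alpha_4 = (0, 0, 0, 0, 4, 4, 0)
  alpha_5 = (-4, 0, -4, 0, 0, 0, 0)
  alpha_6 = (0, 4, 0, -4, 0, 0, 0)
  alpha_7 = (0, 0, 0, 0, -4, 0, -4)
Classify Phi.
D7

Compute the Cartan integers a_ij = 2(alpha_i, alpha_j)/(alpha_j, alpha_j); the resulting 7x7 Cartan matrix is
[[2, 0, 0, 0, -1, -1, 0], [0, 2, 0, 0, 0, 0, -1], [0, 0, 2, 0, 0, -1, -1], [0, 0, 0, 2, 0, 0, -1], [-1, 0, 0, 0, 2, 0, 0], [-1, 0, -1, 0, 0, 2, 0], [0, -1, -1, -1, 0, 0, 2]].
All simple roots have the same length, so the diagram is simply laced. The associated Dynkin diagram is a chain of 5 nodes with a fork of two nodes at one end (D_7), so the type is D_7 (the algebra so(14)).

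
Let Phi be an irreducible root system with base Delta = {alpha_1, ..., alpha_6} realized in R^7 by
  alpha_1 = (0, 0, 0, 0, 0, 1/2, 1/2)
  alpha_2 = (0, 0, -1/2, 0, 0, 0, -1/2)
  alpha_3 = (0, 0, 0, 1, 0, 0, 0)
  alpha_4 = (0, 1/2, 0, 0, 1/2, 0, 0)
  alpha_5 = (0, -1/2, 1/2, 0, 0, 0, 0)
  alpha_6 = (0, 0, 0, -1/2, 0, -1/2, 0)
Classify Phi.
Compute the Cartan integers a_ij = 2(alpha_i, alpha_j)/(alpha_j, alpha_j); the resulting 6x6 Cartan matrix is
[[2, -1, 0, 0, 0, -1], [-1, 2, 0, 0, -1, 0], [0, 0, 2, 0, 0, -2], [0, 0, 0, 2, -1, 0], [0, -1, 0, -1, 2, 0], [-1, 0, -1, 0, 0, 2]].
The roots have two lengths (squared-length ratio 2:1); the short ones are alpha_{1,2,4,5,6}. The associated Dynkin diagram is a chain of 6 nodes with a double edge at one end; the terminal node there is the unique long simple root (C_6), so the type is C_6 (the algebra sp(12)).

type C_6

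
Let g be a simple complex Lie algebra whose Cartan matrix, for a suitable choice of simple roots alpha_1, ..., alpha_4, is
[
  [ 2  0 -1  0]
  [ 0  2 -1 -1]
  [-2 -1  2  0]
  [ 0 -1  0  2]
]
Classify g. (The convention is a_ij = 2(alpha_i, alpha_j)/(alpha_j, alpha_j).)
The matrix has rank 4 with 2's on the diagonal. Reading the off-diagonal entries as Dynkin edges (a single edge where a_ij = a_ji = -1; a double or triple edge where a_ij * a_ji = 2 or 3), the diagram is a chain of 4 nodes with a double edge at one end; the terminal node there is the unique short simple root (B_4). One simple-root ordering that puts it in standard form is (alpha_4, alpha_2, alpha_3, alpha_1). So the algebra is type B_4, i.e. so(9).

B_4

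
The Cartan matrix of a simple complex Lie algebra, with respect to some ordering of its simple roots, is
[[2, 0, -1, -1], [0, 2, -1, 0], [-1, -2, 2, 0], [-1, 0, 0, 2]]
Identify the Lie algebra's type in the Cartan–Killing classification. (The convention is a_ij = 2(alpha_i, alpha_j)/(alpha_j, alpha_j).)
B_4

The matrix has rank 4 with 2's on the diagonal. Reading the off-diagonal entries as Dynkin edges (a single edge where a_ij = a_ji = -1; a double or triple edge where a_ij * a_ji = 2 or 3), the diagram is a chain of 4 nodes with a double edge at one end; the terminal node there is the unique short simple root (B_4). One simple-root ordering that puts it in standard form is (alpha_4, alpha_1, alpha_3, alpha_2). So the algebra is type B_4, i.e. so(9).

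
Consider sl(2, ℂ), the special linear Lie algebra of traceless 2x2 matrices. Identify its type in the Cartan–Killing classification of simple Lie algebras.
A_1 (sl(2))

This is sl(2), which has dimension 2^2 - 1 = 3 and rank 2 - 1 = 1 (a Cartan subalgebra is the diagonal traceless matrices). In the classification of classical Lie algebras, the special linear algebra sl(n+1) has type A_n; here n = 1, so the Dynkin diagram is a chain of 1 nodes with single edges (A_1). Hence the type is A_1.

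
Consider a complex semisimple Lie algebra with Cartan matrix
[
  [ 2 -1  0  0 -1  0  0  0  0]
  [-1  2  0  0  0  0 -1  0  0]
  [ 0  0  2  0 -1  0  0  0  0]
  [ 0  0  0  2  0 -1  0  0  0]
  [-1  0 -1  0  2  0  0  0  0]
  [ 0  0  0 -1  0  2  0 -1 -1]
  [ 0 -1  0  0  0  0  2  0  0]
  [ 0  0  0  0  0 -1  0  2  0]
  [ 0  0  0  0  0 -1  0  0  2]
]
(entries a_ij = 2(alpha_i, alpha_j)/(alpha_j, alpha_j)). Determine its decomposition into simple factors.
The diagram associated to this matrix has two connected components: the simple roots {alpha_1, alpha_2, alpha_3, alpha_5, alpha_7} form a chain of 5 nodes with single edges (A_5), and {alpha_4, alpha_6, alpha_8, alpha_9} form a chain of 2 nodes with a fork of two nodes at one end (D_4). A semisimple Lie algebra decomposes uniquely as the direct sum of simple ideals, one per connected component of its Dynkin diagram, so g ≅ A_5 ⊕ D_4 (dimension 35 + 28 = 63).

A_5 (sl(6)) ⊕ D_4 (so(8))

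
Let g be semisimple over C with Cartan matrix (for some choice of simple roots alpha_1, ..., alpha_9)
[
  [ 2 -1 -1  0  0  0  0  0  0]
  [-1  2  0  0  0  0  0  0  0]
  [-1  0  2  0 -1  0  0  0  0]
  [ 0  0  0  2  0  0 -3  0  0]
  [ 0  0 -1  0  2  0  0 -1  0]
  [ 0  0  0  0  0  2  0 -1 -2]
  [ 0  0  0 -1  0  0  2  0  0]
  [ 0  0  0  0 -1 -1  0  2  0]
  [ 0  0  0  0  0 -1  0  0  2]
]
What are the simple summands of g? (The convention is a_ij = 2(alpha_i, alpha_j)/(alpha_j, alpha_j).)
The diagram associated to this matrix has two connected components: the simple roots {alpha_1, alpha_2, alpha_3, alpha_5, alpha_6, alpha_8, alpha_9} form a chain of 7 nodes with a double edge at one end; the terminal node there is the unique short simple root (B_7), and {alpha_4, alpha_7} form two nodes joined by a triple edge (G_2). A semisimple Lie algebra decomposes uniquely as the direct sum of simple ideals, one per connected component of its Dynkin diagram, so g ≅ B_7 ⊕ G_2 (dimension 105 + 14 = 119).

type B_7 ⊕ type G_2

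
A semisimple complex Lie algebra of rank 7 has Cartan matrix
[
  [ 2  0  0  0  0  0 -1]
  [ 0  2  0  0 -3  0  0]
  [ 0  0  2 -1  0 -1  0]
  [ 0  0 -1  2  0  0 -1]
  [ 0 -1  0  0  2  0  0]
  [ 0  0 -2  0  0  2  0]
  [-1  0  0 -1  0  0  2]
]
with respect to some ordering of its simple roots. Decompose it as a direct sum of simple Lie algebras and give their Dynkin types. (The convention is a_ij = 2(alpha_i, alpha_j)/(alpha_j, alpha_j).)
C_5 (sp(10)) ⊕ G_2

The diagram associated to this matrix has two connected components: the simple roots {alpha_1, alpha_3, alpha_4, alpha_6, alpha_7} form a chain of 5 nodes with a double edge at one end; the terminal node there is the unique long simple root (C_5), and {alpha_2, alpha_5} form two nodes joined by a triple edge (G_2). A semisimple Lie algebra decomposes uniquely as the direct sum of simple ideals, one per connected component of its Dynkin diagram, so g ≅ C_5 ⊕ G_2 (dimension 55 + 14 = 69).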